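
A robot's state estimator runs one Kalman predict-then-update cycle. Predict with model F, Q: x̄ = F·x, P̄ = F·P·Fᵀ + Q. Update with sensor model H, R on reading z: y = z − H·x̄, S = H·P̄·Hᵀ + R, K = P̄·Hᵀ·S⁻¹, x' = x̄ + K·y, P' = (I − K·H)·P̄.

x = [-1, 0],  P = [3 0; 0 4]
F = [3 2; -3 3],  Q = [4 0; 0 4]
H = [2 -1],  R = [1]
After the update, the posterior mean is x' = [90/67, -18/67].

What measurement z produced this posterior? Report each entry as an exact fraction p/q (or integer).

x̄ = F·x = [-3, 3]
P̄ = F·P·Fᵀ + Q = [47 -3; -3 67]
S = H·P̄·Hᵀ + R = [268]
K = P̄·Hᵀ·S⁻¹ = [97/268; -73/268]
x' − x̄ = [291/67, -219/67] = K·y
y = (KᵀK)⁻¹·Kᵀ·(x' − x̄) = [12]
z = y + H·x̄ = [12] + [-9] = [3]

z = [3]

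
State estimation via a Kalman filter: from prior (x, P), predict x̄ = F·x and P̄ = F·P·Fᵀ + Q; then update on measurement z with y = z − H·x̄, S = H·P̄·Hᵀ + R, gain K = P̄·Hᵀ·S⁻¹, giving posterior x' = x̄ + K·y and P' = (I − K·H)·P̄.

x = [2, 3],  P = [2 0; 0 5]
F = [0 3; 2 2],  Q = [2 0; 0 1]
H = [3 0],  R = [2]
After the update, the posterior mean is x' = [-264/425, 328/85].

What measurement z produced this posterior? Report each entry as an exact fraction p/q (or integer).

z = [-2]

x̄ = F·x = [9, 10]
P̄ = F·P·Fᵀ + Q = [47 30; 30 29]
S = H·P̄·Hᵀ + R = [425]
K = P̄·Hᵀ·S⁻¹ = [141/425; 18/85]
x' − x̄ = [-4089/425, -522/85] = K·y
y = (KᵀK)⁻¹·Kᵀ·(x' − x̄) = [-29]
z = y + H·x̄ = [-29] + [27] = [-2]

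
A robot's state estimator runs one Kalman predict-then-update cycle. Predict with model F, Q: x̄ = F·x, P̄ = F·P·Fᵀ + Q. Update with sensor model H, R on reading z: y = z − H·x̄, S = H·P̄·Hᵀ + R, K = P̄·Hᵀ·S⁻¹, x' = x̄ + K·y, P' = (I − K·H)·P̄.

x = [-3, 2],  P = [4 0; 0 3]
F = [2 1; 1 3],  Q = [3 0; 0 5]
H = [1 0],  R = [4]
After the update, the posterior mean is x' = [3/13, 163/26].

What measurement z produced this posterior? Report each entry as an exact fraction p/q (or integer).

z = [1]

x̄ = F·x = [-4, 3]
P̄ = F·P·Fᵀ + Q = [22 17; 17 36]
S = H·P̄·Hᵀ + R = [26]
K = P̄·Hᵀ·S⁻¹ = [11/13; 17/26]
x' − x̄ = [55/13, 85/26] = K·y
y = (KᵀK)⁻¹·Kᵀ·(x' − x̄) = [5]
z = y + H·x̄ = [5] + [-4] = [1]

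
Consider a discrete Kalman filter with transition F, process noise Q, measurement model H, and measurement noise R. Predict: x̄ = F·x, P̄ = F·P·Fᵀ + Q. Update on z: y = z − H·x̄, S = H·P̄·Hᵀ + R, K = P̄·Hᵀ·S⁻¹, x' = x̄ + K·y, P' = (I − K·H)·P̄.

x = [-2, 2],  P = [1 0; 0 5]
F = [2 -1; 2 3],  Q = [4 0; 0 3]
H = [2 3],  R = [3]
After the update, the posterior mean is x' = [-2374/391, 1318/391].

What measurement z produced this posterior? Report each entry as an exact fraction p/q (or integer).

x̄ = F·x = [-6, 2]
P̄ = F·P·Fᵀ + Q = [13 -11; -11 52]
S = H·P̄·Hᵀ + R = [391]
K = P̄·Hᵀ·S⁻¹ = [-7/391; 134/391]
x' − x̄ = [-28/391, 536/391] = K·y
y = (KᵀK)⁻¹·Kᵀ·(x' − x̄) = [4]
z = y + H·x̄ = [4] + [-6] = [-2]

z = [-2]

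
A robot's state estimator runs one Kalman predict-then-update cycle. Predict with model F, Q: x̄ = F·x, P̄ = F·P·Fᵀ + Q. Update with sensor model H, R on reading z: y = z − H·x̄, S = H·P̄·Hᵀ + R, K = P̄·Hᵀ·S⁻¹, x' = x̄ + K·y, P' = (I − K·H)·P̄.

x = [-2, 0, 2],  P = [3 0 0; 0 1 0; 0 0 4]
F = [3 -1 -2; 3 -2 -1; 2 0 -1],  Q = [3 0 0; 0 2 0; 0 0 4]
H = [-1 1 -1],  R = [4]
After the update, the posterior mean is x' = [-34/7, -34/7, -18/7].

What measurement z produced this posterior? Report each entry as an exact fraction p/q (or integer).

x̄ = F·x = [-10, -8, -6]
P̄ = F·P·Fᵀ + Q = [47 37 26; 37 37 22; 26 22 20]
S = H·P̄·Hᵀ + R = [42]
K = P̄·Hᵀ·S⁻¹ = [-6/7; -11/21; -4/7]
x' − x̄ = [36/7, 22/7, 24/7] = K·y
y = (KᵀK)⁻¹·Kᵀ·(x' − x̄) = [-6]
z = y + H·x̄ = [-6] + [8] = [2]

z = [2]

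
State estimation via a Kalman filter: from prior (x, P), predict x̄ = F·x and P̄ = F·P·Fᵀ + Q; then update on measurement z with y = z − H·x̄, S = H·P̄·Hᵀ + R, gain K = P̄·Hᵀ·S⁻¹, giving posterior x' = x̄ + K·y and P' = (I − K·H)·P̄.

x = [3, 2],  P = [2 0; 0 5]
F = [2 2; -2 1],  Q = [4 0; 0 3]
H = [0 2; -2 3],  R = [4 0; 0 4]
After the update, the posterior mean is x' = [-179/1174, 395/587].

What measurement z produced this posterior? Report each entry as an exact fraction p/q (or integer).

x̄ = F·x = [10, -4]
P̄ = F·P·Fᵀ + Q = [32 2; 2 16]
S = H·P̄·Hᵀ + R = [68 88; 88 252]
K = P̄·Hᵀ·S⁻¹ = [382/587 -537/1174; 262/587 11/587]
x' − x̄ = [-11919/1174, 2743/587] = K·y
y = (KᵀK)⁻¹·Kᵀ·(x' − x̄) = [9, 35]
z = y + H·x̄ = [9, 35] + [-8, -32] = [1, 3]

z = [1, 3]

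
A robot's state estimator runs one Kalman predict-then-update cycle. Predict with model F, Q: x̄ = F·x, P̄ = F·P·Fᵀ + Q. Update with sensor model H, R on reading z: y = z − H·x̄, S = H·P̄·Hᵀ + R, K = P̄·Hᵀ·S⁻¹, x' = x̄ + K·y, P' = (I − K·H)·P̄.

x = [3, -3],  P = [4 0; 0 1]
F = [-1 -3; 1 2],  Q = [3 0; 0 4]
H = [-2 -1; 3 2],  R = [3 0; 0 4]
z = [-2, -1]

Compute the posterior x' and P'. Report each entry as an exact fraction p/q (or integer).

x' = [123/58, -697/232]
P' = [104/29 -157/29; -157/29 1025/116]

x̄ = F·x = [6, -3]
P̄ = F·P·Fᵀ + Q = [16 -10; -10 12]
y = z − H·x̄ = [7, -13]
S = H·P̄·Hᵀ + R = [39 -50; -50 76]
K = P̄·Hᵀ·S⁻¹ = [-17/29 -1/58; 77/116 83/232]
x' = x̄ + K·y = [123/58, -697/232]
P' = (I − K·H)·P̄ = [104/29 -157/29; -157/29 1025/116]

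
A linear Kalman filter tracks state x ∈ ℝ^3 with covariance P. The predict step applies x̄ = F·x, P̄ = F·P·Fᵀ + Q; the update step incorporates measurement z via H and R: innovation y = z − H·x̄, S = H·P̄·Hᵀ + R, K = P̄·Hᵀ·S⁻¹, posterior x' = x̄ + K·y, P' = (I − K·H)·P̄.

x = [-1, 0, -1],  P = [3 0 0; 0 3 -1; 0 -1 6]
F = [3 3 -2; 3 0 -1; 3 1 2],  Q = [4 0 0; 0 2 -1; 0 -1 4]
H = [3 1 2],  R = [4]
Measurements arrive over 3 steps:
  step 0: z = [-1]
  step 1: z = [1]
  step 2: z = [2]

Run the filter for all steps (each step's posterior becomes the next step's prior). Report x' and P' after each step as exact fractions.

step 0: x' = [3251/1509, -344/1509, -1829/503], P' = [26246/1509 -1562/1509 -12636/503; -1562/1509 16334/1509 -1814/503; -12636/503 -1814/503 19959/503]
step 1: x' = [6867479/14935181, 29440222/14935181, -17414367/14935181], P' = [103434128/14935181 -171886680/14935181 -61063164/14935181; -171886680/14935181 632149312/14935181 -52987142/14935181; -61063164/14935181 -52987142/14935181 118171683/14935181]
step 2: x' = [-8811342127/53897616949, 58572279523/53897616949, 38768149984/53897616949], P' = [753642377192/53897616949 -1619891649400/53897616949 -286975890888/53897616949; -1619891649400/53897616949 4797627599208/53897616949 36022197518/53897616949; -286975890888/53897616949 36022197518/53897616949 413478576987/53897616949]

step 0: x̄ = F·x = [-1, -2, -5]
step 0: P̄ = F·P·Fᵀ + Q = [94 42 8; 42 35 15; 8 15 54]
step 0: y = z − H·x̄ = [14]
step 0: S = H·P̄·Hᵀ + R = [1509]
step 0: K = P̄·Hᵀ·S⁻¹ = [340/1509; 191/1509; 49/503]
step 0: x' = x̄ + K·y = [3251/1509, -344/1509, -1829/503]
step 0: P' = (I − K·H)·P̄ = [26246/1509 -1562/1509 -12636/503; -1562/1509 16334/1509 -1814/503; -12636/503 -1814/503 19959/503]
step 1: x̄ = F·x = [6565/503, 5080/503, -1565/1509]
step 1: P̄ = F·P·Fᵀ + Q = [373616/503 233136/503 1732/503; 233136/503 175519/503 661/503; 1732/503 661/503 12056/1509]
step 1: y = z − H·x̄ = [-69686/1509]
step 1: S = H·P̄·Hᵀ + R = [14935181/1509]
step 1: K = P̄·Hᵀ·S⁻¹ = [4072344/14935181; 2628747/14935181; 41683/14935181]
step 1: x' = x̄ + K·y = [6867479/14935181, 29440222/14935181, -17414367/14935181]
step 1: P' = (I − K·H)·P̄ = [103434128/14935181 -171886680/14935181 -61063164/14935181; -171886680/14935181 632149312/14935181 -52987142/14935181; -61063164/14935181 -52987142/14935181 118171683/14935181]
step 2: x̄ = F·x = [143751837/14935181, 38016804/14935181, 15213925/14935181]
step 2: P̄ = F·P·Fᵀ + Q = [5427321848/14935181 328800300/14935181 80079628/14935181; 328800300/14935181 1445328181/14935181 33766215/14935181; 80079628/14935181 33766215/14935181 119457304/14935181]
step 2: y = z − H·x̄ = [-469829803/14935181]
step 2: S = H·P̄·Hᵀ + R = [53897616949/14935181]
step 2: K = P̄·Hᵀ·S⁻¹ = [16770925100/53897616949; 2499261511/53897616949; 512919707/53897616949]
step 2: x' = x̄ + K·y = [-8811342127/53897616949, 58572279523/53897616949, 38768149984/53897616949]
step 2: P' = (I − K·H)·P̄ = [753642377192/53897616949 -1619891649400/53897616949 -286975890888/53897616949; -1619891649400/53897616949 4797627599208/53897616949 36022197518/53897616949; -286975890888/53897616949 36022197518/53897616949 413478576987/53897616949]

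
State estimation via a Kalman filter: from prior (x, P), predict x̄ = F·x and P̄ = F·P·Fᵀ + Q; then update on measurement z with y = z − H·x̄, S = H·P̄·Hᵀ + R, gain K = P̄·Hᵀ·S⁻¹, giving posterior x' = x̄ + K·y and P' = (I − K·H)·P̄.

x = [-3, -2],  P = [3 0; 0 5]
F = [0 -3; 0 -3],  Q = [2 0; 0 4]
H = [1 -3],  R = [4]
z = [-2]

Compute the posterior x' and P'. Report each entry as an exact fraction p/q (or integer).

x' = [226/111, 52/37]
P' = [1345/111 169/37; 169/37 79/37]

x̄ = F·x = [6, 6]
P̄ = F·P·Fᵀ + Q = [47 45; 45 49]
y = z − H·x̄ = [10]
S = H·P̄·Hᵀ + R = [222]
K = P̄·Hᵀ·S⁻¹ = [-44/111; -17/37]
x' = x̄ + K·y = [226/111, 52/37]
P' = (I − K·H)·P̄ = [1345/111 169/37; 169/37 79/37]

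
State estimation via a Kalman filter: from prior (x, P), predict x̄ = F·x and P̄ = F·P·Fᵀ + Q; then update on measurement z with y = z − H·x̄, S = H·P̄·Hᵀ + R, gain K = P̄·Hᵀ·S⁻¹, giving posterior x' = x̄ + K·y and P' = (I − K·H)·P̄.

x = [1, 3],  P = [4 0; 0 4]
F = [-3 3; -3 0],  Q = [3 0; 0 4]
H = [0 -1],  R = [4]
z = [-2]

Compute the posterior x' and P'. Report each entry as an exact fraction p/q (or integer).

x' = [111/11, 17/11]
P' = [501/11 36/11; 36/11 40/11]

x̄ = F·x = [6, -3]
P̄ = F·P·Fᵀ + Q = [75 36; 36 40]
y = z − H·x̄ = [-5]
S = H·P̄·Hᵀ + R = [44]
K = P̄·Hᵀ·S⁻¹ = [-9/11; -10/11]
x' = x̄ + K·y = [111/11, 17/11]
P' = (I − K·H)·P̄ = [501/11 36/11; 36/11 40/11]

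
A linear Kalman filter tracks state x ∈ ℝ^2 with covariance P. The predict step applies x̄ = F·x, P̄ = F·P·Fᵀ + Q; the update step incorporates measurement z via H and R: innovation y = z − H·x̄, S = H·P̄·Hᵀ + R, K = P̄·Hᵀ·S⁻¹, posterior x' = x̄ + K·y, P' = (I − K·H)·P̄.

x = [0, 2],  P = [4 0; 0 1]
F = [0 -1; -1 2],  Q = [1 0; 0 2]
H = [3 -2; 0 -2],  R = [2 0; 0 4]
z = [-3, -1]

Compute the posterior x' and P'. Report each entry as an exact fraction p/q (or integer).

x' = [-45/62, 33/62]
P' = [25/62 23/62; 23/62 41/62]

x̄ = F·x = [-2, 4]
P̄ = F·P·Fᵀ + Q = [2 -2; -2 10]
y = z − H·x̄ = [11, 7]
S = H·P̄·Hᵀ + R = [84 52; 52 44]
K = P̄·Hᵀ·S⁻¹ = [29/124 -23/124; -13/124 -41/124]
x' = x̄ + K·y = [-45/62, 33/62]
P' = (I − K·H)·P̄ = [25/62 23/62; 23/62 41/62]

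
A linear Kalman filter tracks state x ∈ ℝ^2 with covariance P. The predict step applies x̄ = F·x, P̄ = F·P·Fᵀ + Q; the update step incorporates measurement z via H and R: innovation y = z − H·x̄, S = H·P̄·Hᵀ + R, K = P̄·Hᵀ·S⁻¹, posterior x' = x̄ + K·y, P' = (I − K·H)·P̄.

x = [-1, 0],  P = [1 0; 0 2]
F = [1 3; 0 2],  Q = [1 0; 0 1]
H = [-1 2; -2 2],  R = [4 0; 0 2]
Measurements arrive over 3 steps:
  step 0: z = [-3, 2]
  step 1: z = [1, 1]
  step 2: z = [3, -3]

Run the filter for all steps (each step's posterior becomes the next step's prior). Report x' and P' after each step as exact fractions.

step 0: x' = [-107/31, -78/31], P' = [128/31 102/31; 102/31 90/31]
step 1: x' = [-9209/8335, -3431/8335], P' = [31344/8335 23826/8335; 23826/8335 20329/8335]
step 2: x' = [2018874/491885, 1361422/491885], P' = [1806412/491885 1370306/491885; 1370306/491885 1170263/491885]

step 0: x̄ = F·x = [-1, 0]
step 0: P̄ = F·P·Fᵀ + Q = [20 12; 12 9]
step 0: y = z − H·x̄ = [-4, 0]
step 0: S = H·P̄·Hᵀ + R = [12 4; 4 22]
step 0: K = P̄·Hᵀ·S⁻¹ = [19/31 -26/31; 39/62 -12/31]
step 0: x' = x̄ + K·y = [-107/31, -78/31]
step 0: P' = (I − K·H)·P̄ = [128/31 102/31; 102/31 90/31]
step 1: x̄ = F·x = [-11, -156/31]
step 1: P̄ = F·P·Fᵀ + Q = [51 24; 24 391/31]
step 1: y = z − H·x̄ = [2/31, -339/31]
step 1: S = H·P̄·Hᵀ + R = [293/31 262/31; 262/31 1998/31]
step 1: K = P̄·Hᵀ·S⁻¹ = [4077/8335 -7518/8335; 4208/8335 -3497/8335]
step 1: x' = x̄ + K·y = [-9209/8335, -3431/8335]
step 1: P' = (I − K·H)·P̄ = [31344/8335 23826/8335; 23826/8335 20329/8335]
step 2: x̄ = F·x = [-19502/8335, -6862/8335]
step 2: P̄ = F·P·Fᵀ + Q = [365596/8335 169626/8335; 169626/8335 89651/8335]
step 2: y = z − H·x̄ = [19227/8335, -10057/1667]
step 2: S = H·P̄·Hᵀ + R = [79036/8335 14408/1667; 14408/1667 96130/1667]
step 2: K = P̄·Hᵀ·S⁻¹ = [46710/98377 -436106/491885; 48511/98377 -200043/491885]
step 2: x' = x̄ + K·y = [2018874/491885, 1361422/491885]
step 2: P' = (I − K·H)·P̄ = [1806412/491885 1370306/491885; 1370306/491885 1170263/491885]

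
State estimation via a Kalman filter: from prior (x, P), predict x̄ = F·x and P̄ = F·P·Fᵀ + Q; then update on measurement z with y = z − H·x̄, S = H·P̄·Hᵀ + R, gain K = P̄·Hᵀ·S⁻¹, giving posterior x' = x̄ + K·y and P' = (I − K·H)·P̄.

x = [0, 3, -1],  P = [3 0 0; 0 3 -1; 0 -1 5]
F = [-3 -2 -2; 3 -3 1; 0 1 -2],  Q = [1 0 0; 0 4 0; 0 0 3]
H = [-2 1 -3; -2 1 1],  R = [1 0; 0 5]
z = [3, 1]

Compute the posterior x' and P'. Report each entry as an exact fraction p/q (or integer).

x̄ = F·x = [-4, -10, 5]
P̄ = F·P·Fᵀ + Q = [52 -23 12; -23 69 -26; 12 -26 30]
y = z − H·x̄ = [20, -2]
S = H·P̄·Hᵀ + R = [940 379; 379 304]
K = P̄·Hᵀ·S⁻¹ = [-663/15791 -5147/15791; 24941/142119 10513/142119; -11660/47373 11420/47373]
x' = x̄ + K·y = [-66130/15791, -943396/142119, -19175/47373]
P' = (I − K·H)·P̄ = [121158/15791 222849/15791 -6268/15791; 222849/15791 4056941/142119 2302/47373; -6268/15791 2302/47373 5730/15791]

x' = [-66130/15791, -943396/142119, -19175/47373]
P' = [121158/15791 222849/15791 -6268/15791; 222849/15791 4056941/142119 2302/47373; -6268/15791 2302/47373 5730/15791]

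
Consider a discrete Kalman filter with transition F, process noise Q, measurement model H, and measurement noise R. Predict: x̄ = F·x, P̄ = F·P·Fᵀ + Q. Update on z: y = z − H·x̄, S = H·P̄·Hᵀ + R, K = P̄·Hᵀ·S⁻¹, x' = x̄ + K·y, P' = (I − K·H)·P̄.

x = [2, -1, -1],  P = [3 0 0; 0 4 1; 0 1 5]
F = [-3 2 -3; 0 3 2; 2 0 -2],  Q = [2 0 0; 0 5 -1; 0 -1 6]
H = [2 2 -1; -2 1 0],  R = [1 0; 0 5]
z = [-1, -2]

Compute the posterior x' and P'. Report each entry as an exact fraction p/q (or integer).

x̄ = F·x = [-5, -5, 6]
P̄ = F·P·Fᵀ + Q = [78 -11 8; -11 73 -27; 8 -27 38]
y = z − H·x̄ = [25, -7]
S = H·P̄·Hᵀ + R = [631 -101; -101 434]
K = P̄·Hᵀ·S⁻¹ = [2909/20281 -7127/20281; 75129/263653 75196/263653; -37327/263653 -34809/263653]
x' = x̄ + K·y = [21209/20281, 33588/263653, 892406/263653]
P' = (I − K·H)·P̄ = [25175/20281 14715/20281 76871/20281; 14715/20281 758570/263653 1824601/263653; 76871/20281 1824601/263653 5685175/263653]

x' = [21209/20281, 33588/263653, 892406/263653]
P' = [25175/20281 14715/20281 76871/20281; 14715/20281 758570/263653 1824601/263653; 76871/20281 1824601/263653 5685175/263653]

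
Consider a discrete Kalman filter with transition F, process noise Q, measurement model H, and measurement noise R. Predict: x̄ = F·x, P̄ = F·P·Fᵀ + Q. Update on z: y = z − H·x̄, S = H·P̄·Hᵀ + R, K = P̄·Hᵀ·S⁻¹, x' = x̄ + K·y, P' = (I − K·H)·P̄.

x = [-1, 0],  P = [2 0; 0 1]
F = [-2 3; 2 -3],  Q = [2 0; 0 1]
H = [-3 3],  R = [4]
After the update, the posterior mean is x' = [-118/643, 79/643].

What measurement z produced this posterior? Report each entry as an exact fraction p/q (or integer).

x̄ = F·x = [2, -2]
P̄ = F·P·Fᵀ + Q = [19 -17; -17 18]
S = H·P̄·Hᵀ + R = [643]
K = P̄·Hᵀ·S⁻¹ = [-108/643; 105/643]
x' − x̄ = [-1404/643, 1365/643] = K·y
y = (KᵀK)⁻¹·Kᵀ·(x' − x̄) = [13]
z = y + H·x̄ = [13] + [-12] = [1]

z = [1]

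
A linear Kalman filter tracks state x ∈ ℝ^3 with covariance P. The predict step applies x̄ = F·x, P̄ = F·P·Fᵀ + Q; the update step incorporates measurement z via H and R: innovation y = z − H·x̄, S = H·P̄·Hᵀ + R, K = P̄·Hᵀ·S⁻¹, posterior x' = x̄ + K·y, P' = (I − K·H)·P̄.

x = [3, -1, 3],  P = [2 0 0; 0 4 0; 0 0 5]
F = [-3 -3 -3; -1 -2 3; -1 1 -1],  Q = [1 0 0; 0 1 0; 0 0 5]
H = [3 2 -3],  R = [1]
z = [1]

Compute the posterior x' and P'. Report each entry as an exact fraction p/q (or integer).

x̄ = F·x = [-15, 8, -7]
P̄ = F·P·Fᵀ + Q = [100 -15 9; -15 64 -21; 9 -21 16]
y = z − H·x̄ = [9]
S = H·P̄·Hᵀ + R = [1211]
K = P̄·Hᵀ·S⁻¹ = [243/1211; 146/1211; -9/173]
x' = x̄ + K·y = [-15978/1211, 11002/1211, -1292/173]
P' = (I − K·H)·P̄ = [62051/1211 -53643/1211 3744/173; -53643/1211 56188/1211 -2319/173; 3744/173 -2319/173 2201/173]

x' = [-15978/1211, 11002/1211, -1292/173]
P' = [62051/1211 -53643/1211 3744/173; -53643/1211 56188/1211 -2319/173; 3744/173 -2319/173 2201/173]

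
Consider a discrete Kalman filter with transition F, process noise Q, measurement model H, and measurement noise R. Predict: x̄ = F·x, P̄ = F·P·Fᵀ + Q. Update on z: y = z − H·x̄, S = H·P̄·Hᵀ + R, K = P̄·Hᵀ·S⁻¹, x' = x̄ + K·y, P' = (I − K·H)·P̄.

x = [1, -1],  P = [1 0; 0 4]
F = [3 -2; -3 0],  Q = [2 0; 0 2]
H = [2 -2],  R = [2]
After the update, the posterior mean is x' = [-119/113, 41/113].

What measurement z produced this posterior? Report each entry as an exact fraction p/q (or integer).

z = [-3]

x̄ = F·x = [5, -3]
P̄ = F·P·Fᵀ + Q = [27 -9; -9 11]
S = H·P̄·Hᵀ + R = [226]
K = P̄·Hᵀ·S⁻¹ = [36/113; -20/113]
x' − x̄ = [-684/113, 380/113] = K·y
y = (KᵀK)⁻¹·Kᵀ·(x' − x̄) = [-19]
z = y + H·x̄ = [-19] + [16] = [-3]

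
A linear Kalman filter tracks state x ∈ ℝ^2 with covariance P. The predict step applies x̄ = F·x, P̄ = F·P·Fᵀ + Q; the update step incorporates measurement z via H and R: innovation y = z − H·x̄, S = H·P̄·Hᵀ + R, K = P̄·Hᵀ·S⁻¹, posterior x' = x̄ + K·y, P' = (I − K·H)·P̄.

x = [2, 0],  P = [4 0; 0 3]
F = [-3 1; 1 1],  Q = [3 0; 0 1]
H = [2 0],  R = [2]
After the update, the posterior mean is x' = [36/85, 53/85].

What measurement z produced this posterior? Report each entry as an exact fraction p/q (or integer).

x̄ = F·x = [-6, 2]
P̄ = F·P·Fᵀ + Q = [42 -9; -9 8]
S = H·P̄·Hᵀ + R = [170]
K = P̄·Hᵀ·S⁻¹ = [42/85; -9/85]
x' − x̄ = [546/85, -117/85] = K·y
y = (KᵀK)⁻¹·Kᵀ·(x' − x̄) = [13]
z = y + H·x̄ = [13] + [-12] = [1]

z = [1]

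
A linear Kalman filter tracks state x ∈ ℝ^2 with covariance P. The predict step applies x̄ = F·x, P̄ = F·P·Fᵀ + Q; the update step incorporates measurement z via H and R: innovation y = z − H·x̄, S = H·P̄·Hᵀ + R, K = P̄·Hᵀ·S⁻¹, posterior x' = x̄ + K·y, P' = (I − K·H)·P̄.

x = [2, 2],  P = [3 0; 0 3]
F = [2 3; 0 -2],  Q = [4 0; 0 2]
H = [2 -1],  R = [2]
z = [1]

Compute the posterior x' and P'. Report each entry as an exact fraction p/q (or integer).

x' = [4/5, 11/26]
P' = [7/5 2; 2 57/13]

x̄ = F·x = [10, -4]
P̄ = F·P·Fᵀ + Q = [43 -18; -18 14]
y = z − H·x̄ = [-23]
S = H·P̄·Hᵀ + R = [260]
K = P̄·Hᵀ·S⁻¹ = [2/5; -5/26]
x' = x̄ + K·y = [4/5, 11/26]
P' = (I − K·H)·P̄ = [7/5 2; 2 57/13]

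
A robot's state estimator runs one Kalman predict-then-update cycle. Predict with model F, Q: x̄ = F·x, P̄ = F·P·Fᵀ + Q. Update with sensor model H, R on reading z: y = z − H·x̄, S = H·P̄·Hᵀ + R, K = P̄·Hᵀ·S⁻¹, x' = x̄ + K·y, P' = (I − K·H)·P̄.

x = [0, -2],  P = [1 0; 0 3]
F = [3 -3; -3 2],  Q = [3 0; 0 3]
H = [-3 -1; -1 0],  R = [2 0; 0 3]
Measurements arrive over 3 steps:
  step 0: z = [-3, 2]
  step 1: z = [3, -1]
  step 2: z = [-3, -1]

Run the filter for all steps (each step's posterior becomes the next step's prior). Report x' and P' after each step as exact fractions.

step 0: x' = [11/31, 214/155], P' = [57/62 -135/62; -135/62 2049/310]
step 1: x' = [-59090/127097, -151933/127097], P' = [230739/254194 -537669/254194; -537669/254194 1611063/254194]
step 2: x' = [105538309/100761749, -14777504/100761749], P' = [182929209/201523498 -426302703/201523498; -426302703/201523498 1277461101/201523498]

step 0: x̄ = F·x = [6, -4]
step 0: P̄ = F·P·Fᵀ + Q = [39 -27; -27 24]
step 0: y = z − H·x̄ = [11, 8]
step 0: S = H·P̄·Hᵀ + R = [215 90; 90 42]
step 0: K = P̄·Hᵀ·S⁻¹ = [-9/31 -19/62; -6/155 45/62]
step 0: x' = x̄ + K·y = [11/31, 214/155]
step 0: P' = (I − K·H)·P̄ = [57/62 -135/62; -135/62 2049/310]
step 1: x̄ = F·x = [-477/155, 263/155]
step 1: P̄ = F·P·Fᵀ + Q = [17043/155 -12492/155; -12492/155 19791/310]
step 1: y = z − H·x̄ = [-703/155, -632/155]
step 1: S = H·P̄·Hᵀ + R = [177281/310 38637/155; 38637/155 17508/155]
step 1: K = P̄·Hᵀ·S⁻¹ = [-38637/127097 -76913/254194; 486/127097 179223/254194]
step 1: x' = x̄ + K·y = [-59090/127097, -151933/127097]
step 1: P' = (I − K·H)·P̄ = [230739/254194 -537669/254194; -537669/254194 1611063/254194]
step 2: x̄ = F·x = [278529/127097, -126596/127097]
step 2: P̄ = F·P·Fᵀ + Q = [13508421/127097 -9904032/127097; -9904032/127097 15735513/254194]
step 2: y = z − H·x̄ = [327700/127097, 151432/127097]
step 2: S = H·P̄·Hᵀ + R = [140547095/254194 30621231/127097; 30621231/127097 13889712/127097]
step 2: K = P̄·Hᵀ·S⁻¹ = [-30621231/100761749 -60976403/201523498; 361752/100761749 142100901/201523498]
step 2: x' = x̄ + K·y = [105538309/100761749, -14777504/100761749]
step 2: P' = (I − K·H)·P̄ = [182929209/201523498 -426302703/201523498; -426302703/201523498 1277461101/201523498]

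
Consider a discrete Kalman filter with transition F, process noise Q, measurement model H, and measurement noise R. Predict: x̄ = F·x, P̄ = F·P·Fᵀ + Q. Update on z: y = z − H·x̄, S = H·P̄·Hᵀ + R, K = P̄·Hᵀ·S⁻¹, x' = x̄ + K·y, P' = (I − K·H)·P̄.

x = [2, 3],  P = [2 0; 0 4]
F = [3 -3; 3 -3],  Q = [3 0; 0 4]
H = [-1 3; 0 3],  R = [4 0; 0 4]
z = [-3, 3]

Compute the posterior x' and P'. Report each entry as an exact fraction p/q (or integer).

x' = [10362/3317, 1965/3317]
P' = [14496/3317 2772/3317; 2772/3317 1244/3317]

x̄ = F·x = [-3, -3]
P̄ = F·P·Fᵀ + Q = [57 54; 54 58]
y = z − H·x̄ = [3, 12]
S = H·P̄·Hᵀ + R = [259 360; 360 526]
K = P̄·Hᵀ·S⁻¹ = [-1545/3317 2079/3317; 240/3317 933/3317]
x' = x̄ + K·y = [10362/3317, 1965/3317]
P' = (I − K·H)·P̄ = [14496/3317 2772/3317; 2772/3317 1244/3317]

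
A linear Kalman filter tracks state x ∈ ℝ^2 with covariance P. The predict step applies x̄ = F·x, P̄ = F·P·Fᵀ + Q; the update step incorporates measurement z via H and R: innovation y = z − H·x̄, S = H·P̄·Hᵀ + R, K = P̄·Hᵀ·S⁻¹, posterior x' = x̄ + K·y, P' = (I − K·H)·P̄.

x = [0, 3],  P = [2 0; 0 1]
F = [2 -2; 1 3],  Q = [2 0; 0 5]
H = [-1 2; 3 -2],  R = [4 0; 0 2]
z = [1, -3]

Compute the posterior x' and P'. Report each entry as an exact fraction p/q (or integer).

x̄ = F·x = [-6, 9]
P̄ = F·P·Fᵀ + Q = [14 -2; -2 16]
y = z − H·x̄ = [-23, 33]
S = H·P̄·Hᵀ + R = [90 -122; -122 216]
K = P̄·Hᵀ·S⁻¹ = [431/1139 486/1139; 677/1139 182/1139]
x' = x̄ + K·y = [-709/1139, 686/1139]
P' = (I − K·H)·P̄ = [1348/1139 1536/1139; 1536/1139 2122/1139]

x' = [-709/1139, 686/1139]
P' = [1348/1139 1536/1139; 1536/1139 2122/1139]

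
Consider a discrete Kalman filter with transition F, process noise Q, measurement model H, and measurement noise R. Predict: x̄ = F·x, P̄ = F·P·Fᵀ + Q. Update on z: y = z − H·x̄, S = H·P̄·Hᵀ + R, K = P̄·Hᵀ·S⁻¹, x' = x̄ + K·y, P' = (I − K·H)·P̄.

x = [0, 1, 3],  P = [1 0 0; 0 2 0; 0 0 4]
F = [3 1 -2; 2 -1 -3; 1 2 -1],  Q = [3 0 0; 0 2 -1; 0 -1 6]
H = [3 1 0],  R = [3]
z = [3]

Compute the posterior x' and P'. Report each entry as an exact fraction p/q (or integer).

x' = [879/485, -1266/485, 1027/485]
P' = [626/485 -1524/485 903/485; -1524/485 4956/485 -2547/485; 903/485 -2547/485 6299/485]

x̄ = F·x = [-5, -10, -1]
P̄ = F·P·Fᵀ + Q = [30 28 15; 28 44 9; 15 9 19]
y = z − H·x̄ = [28]
S = H·P̄·Hᵀ + R = [485]
K = P̄·Hᵀ·S⁻¹ = [118/485; 128/485; 54/485]
x' = x̄ + K·y = [879/485, -1266/485, 1027/485]
P' = (I − K·H)·P̄ = [626/485 -1524/485 903/485; -1524/485 4956/485 -2547/485; 903/485 -2547/485 6299/485]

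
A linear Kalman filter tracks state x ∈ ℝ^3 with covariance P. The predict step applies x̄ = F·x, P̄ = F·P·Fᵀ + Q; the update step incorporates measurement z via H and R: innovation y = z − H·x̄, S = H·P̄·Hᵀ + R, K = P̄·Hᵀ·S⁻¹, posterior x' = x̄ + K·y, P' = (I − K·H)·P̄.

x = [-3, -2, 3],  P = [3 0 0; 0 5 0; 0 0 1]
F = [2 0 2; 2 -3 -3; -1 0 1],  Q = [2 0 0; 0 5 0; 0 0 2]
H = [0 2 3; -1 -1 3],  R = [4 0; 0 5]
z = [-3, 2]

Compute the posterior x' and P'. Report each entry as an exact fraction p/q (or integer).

x' = [223020/42467, -150658/42467, 62757/42467]
P' = [461142/42467 -145194/42467 91276/42467; -145194/42467 87463/42467 -37762/42467; 91276/42467 -37762/42467 29928/42467]

x̄ = F·x = [0, -9, 6]
P̄ = F·P·Fᵀ + Q = [18 6 -4; 6 71 -9; -4 -9 6]
y = z − H·x̄ = [-3, -25]
S = H·P̄·Hᵀ + R = [234 -115; -115 238]
K = P̄·Hᵀ·S⁻¹ = [-4140/42467 -8424/42467; 15410/42467 -11111/42467; 3565/42467 7254/42467]
x' = x̄ + K·y = [223020/42467, -150658/42467, 62757/42467]
P' = (I − K·H)·P̄ = [461142/42467 -145194/42467 91276/42467; -145194/42467 87463/42467 -37762/42467; 91276/42467 -37762/42467 29928/42467]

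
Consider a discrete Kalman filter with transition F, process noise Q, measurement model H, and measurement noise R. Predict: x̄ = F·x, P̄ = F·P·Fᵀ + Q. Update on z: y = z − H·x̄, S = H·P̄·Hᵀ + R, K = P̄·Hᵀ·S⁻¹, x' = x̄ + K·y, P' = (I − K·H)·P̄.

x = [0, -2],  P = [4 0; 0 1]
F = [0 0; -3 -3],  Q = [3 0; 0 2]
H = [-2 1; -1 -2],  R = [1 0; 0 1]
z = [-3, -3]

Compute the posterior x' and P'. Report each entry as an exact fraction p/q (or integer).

x' = [27/16, 147/236]
P' = [3/16 0; 0 47/236]

x̄ = F·x = [0, 6]
P̄ = F·P·Fᵀ + Q = [3 0; 0 47]
y = z − H·x̄ = [-9, 9]
S = H·P̄·Hᵀ + R = [60 -88; -88 192]
K = P̄·Hᵀ·S⁻¹ = [-3/8 -3/16; 47/236 -47/118]
x' = x̄ + K·y = [27/16, 147/236]
P' = (I − K·H)·P̄ = [3/16 0; 0 47/236]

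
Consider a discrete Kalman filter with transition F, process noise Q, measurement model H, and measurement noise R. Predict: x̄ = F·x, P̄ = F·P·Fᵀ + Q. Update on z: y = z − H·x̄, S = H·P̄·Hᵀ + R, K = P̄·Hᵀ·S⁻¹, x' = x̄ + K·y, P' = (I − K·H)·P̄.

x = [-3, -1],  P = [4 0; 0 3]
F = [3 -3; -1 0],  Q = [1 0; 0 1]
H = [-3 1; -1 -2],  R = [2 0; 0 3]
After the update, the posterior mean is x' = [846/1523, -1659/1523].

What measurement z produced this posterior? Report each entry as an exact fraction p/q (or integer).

x̄ = F·x = [-6, 3]
P̄ = F·P·Fᵀ + Q = [64 -12; -12 5]
S = H·P̄·Hᵀ + R = [655 122; 122 39]
K = P̄·Hᵀ·S⁻¹ = [-3076/10661 -1312/10661; 1355/10661 -3692/10661]
x' − x̄ = [9984/1523, -6228/1523] = K·y
y = (KᵀK)⁻¹·Kᵀ·(x' − x̄) = [-24, 3]
z = y + H·x̄ = [-24, 3] + [21, 0] = [-3, 3]

z = [-3, 3]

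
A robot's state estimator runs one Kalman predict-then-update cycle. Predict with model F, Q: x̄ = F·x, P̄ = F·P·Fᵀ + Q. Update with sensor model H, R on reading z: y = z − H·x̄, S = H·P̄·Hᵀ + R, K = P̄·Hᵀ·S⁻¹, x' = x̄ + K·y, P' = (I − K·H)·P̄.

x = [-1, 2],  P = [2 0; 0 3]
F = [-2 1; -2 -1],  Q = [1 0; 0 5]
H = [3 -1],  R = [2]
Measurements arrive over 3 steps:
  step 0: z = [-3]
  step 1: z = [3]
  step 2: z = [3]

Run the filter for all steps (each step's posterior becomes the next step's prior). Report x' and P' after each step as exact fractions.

step 0: x̄ = F·x = [4, 0]
step 0: P̄ = F·P·Fᵀ + Q = [12 5; 5 16]
step 0: y = z − H·x̄ = [-15]
step 0: S = H·P̄·Hᵀ + R = [96]
step 0: K = P̄·Hᵀ·S⁻¹ = [31/96; -1/96]
step 0: x' = x̄ + K·y = [-27/32, 5/32]
step 0: P' = (I − K·H)·P̄ = [191/96 511/96; 511/96 1535/96]
step 1: x̄ = F·x = [59/32, 49/32]
step 1: P̄ = F·P·Fᵀ + Q = [117/32 -257/32; -257/32 4823/96]
step 1: y = z − H·x̄ = [-1]
step 1: S = H·P̄·Hᵀ + R = [400/3]
step 1: K = P̄·Hᵀ·S⁻¹ = [57/400; -223/400]
step 1: x' = x̄ + K·y = [1361/800, 1671/800]
step 1: P' = (I − K·H)·P̄ = [759/800 2049/800; 2049/800 7039/800]
step 2: x̄ = F·x = [-1051/800, -4393/800]
step 2: P̄ = F·P·Fᵀ + Q = [2679/800 -4003/800; -4003/800 22271/800]
step 2: y = z − H·x̄ = [29/20]
step 2: S = H·P̄·Hᵀ + R = [90]
step 2: K = P̄·Hᵀ·S⁻¹ = [301/1800; -857/1800]
step 2: x' = x̄ + K·y = [-19283/18000, -111269/18000]
step 2: P' = (I − K·H)·P̄ = [14977/18000 38911/18000; 38911/18000 133873/18000]

step 0: x' = [-27/32, 5/32], P' = [191/96 511/96; 511/96 1535/96]
step 1: x' = [1361/800, 1671/800], P' = [759/800 2049/800; 2049/800 7039/800]
step 2: x' = [-19283/18000, -111269/18000], P' = [14977/18000 38911/18000; 38911/18000 133873/18000]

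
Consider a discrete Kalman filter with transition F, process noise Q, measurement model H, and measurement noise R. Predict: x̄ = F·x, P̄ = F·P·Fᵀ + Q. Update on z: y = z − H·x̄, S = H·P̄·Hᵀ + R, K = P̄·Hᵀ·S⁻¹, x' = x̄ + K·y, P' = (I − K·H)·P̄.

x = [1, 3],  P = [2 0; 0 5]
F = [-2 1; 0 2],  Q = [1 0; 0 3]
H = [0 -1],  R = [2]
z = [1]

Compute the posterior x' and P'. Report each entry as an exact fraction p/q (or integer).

x̄ = F·x = [1, 6]
P̄ = F·P·Fᵀ + Q = [14 10; 10 23]
y = z − H·x̄ = [7]
S = H·P̄·Hᵀ + R = [25]
K = P̄·Hᵀ·S⁻¹ = [-2/5; -23/25]
x' = x̄ + K·y = [-9/5, -11/25]
P' = (I − K·H)·P̄ = [10 4/5; 4/5 46/25]

x' = [-9/5, -11/25]
P' = [10 4/5; 4/5 46/25]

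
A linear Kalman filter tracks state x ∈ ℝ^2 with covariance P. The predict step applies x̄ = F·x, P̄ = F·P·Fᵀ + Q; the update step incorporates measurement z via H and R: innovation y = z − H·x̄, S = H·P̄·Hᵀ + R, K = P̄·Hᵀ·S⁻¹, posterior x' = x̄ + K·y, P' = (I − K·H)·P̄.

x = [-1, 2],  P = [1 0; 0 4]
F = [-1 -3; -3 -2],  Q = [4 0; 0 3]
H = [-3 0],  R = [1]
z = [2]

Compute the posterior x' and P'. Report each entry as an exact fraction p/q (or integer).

x' = [-251/370, 683/370]
P' = [41/370 27/370; 27/370 3799/370]

x̄ = F·x = [-5, -1]
P̄ = F·P·Fᵀ + Q = [41 27; 27 28]
y = z − H·x̄ = [-13]
S = H·P̄·Hᵀ + R = [370]
K = P̄·Hᵀ·S⁻¹ = [-123/370; -81/370]
x' = x̄ + K·y = [-251/370, 683/370]
P' = (I − K·H)·P̄ = [41/370 27/370; 27/370 3799/370]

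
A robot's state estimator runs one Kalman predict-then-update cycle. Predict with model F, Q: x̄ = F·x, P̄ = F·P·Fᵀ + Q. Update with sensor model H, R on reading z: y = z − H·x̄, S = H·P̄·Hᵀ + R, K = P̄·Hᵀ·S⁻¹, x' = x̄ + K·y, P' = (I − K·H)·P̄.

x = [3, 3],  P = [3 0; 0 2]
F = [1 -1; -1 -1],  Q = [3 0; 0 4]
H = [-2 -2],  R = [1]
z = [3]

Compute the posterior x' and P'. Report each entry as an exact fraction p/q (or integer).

x' = [126/61, -222/61]
P' = [292/61 -285/61; -285/61 293/61]

x̄ = F·x = [0, -6]
P̄ = F·P·Fᵀ + Q = [8 -1; -1 9]
y = z − H·x̄ = [-9]
S = H·P̄·Hᵀ + R = [61]
K = P̄·Hᵀ·S⁻¹ = [-14/61; -16/61]
x' = x̄ + K·y = [126/61, -222/61]
P' = (I − K·H)·P̄ = [292/61 -285/61; -285/61 293/61]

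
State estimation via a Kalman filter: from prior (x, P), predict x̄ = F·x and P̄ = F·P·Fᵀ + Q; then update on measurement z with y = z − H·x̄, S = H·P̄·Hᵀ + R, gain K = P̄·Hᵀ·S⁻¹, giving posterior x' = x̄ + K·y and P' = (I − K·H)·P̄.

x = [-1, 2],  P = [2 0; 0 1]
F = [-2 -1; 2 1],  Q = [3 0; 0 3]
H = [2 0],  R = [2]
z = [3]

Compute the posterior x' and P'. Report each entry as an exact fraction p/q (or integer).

x' = [36/25, -27/25]
P' = [12/25 -9/25; -9/25 138/25]

x̄ = F·x = [0, 0]
P̄ = F·P·Fᵀ + Q = [12 -9; -9 12]
y = z − H·x̄ = [3]
S = H·P̄·Hᵀ + R = [50]
K = P̄·Hᵀ·S⁻¹ = [12/25; -9/25]
x' = x̄ + K·y = [36/25, -27/25]
P' = (I − K·H)·P̄ = [12/25 -9/25; -9/25 138/25]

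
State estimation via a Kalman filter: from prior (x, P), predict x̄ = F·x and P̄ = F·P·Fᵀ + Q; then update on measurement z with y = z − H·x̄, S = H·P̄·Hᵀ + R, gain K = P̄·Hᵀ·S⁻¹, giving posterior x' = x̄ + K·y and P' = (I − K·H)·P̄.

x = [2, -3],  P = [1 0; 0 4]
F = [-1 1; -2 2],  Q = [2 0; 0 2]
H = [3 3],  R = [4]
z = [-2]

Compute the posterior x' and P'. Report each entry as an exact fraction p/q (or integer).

x' = [-32/445, -322/445]
P' = [514/445 -446/445; -446/445 574/445]

x̄ = F·x = [-5, -10]
P̄ = F·P·Fᵀ + Q = [7 10; 10 22]
y = z − H·x̄ = [43]
S = H·P̄·Hᵀ + R = [445]
K = P̄·Hᵀ·S⁻¹ = [51/445; 96/445]
x' = x̄ + K·y = [-32/445, -322/445]
P' = (I − K·H)·P̄ = [514/445 -446/445; -446/445 574/445]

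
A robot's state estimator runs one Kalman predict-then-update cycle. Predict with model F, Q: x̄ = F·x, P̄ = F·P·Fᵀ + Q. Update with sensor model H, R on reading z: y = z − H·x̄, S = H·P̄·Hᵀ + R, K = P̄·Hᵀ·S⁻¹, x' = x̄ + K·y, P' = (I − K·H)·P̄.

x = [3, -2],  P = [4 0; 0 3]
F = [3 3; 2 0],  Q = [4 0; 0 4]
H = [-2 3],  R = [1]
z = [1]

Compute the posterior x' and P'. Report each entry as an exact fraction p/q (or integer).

x' = [1165/161, 834/161]
P' = [6943/161 4608/161; 4608/161 3076/161]

x̄ = F·x = [3, 6]
P̄ = F·P·Fᵀ + Q = [67 24; 24 20]
y = z − H·x̄ = [-11]
S = H·P̄·Hᵀ + R = [161]
K = P̄·Hᵀ·S⁻¹ = [-62/161; 12/161]
x' = x̄ + K·y = [1165/161, 834/161]
P' = (I − K·H)·P̄ = [6943/161 4608/161; 4608/161 3076/161]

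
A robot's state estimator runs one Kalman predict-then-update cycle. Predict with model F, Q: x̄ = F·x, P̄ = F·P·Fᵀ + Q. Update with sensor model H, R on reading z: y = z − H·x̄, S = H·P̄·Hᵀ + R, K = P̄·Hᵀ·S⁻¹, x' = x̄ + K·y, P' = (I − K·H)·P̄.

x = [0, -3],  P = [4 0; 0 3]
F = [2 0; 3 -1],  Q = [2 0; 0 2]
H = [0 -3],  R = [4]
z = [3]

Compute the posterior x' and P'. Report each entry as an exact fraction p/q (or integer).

x̄ = F·x = [0, 3]
P̄ = F·P·Fᵀ + Q = [18 24; 24 41]
y = z − H·x̄ = [12]
S = H·P̄·Hᵀ + R = [373]
K = P̄·Hᵀ·S⁻¹ = [-72/373; -123/373]
x' = x̄ + K·y = [-864/373, -357/373]
P' = (I − K·H)·P̄ = [1530/373 96/373; 96/373 164/373]

x' = [-864/373, -357/373]
P' = [1530/373 96/373; 96/373 164/373]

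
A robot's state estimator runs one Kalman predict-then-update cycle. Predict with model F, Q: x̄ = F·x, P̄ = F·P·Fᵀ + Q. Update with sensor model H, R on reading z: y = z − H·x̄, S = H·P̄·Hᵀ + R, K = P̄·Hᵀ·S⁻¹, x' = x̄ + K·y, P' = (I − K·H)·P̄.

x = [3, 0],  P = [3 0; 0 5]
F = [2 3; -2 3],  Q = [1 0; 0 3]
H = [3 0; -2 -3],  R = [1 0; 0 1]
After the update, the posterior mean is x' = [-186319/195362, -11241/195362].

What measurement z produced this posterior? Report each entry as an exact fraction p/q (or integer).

z = [-3, 2]

x̄ = F·x = [6, -6]
P̄ = F·P·Fᵀ + Q = [58 33; 33 60]
S = H·P̄·Hᵀ + R = [523 -645; -645 1169]
K = P̄·Hᵀ·S⁻¹ = [64731/195362 -215/195362; -42939/195362 -64803/195362]
x' − x̄ = [-1358491/195362, 1160931/195362] = K·y
y = (KᵀK)⁻¹·Kᵀ·(x' − x̄) = [-21, -4]
z = y + H·x̄ = [-21, -4] + [18, 6] = [-3, 2]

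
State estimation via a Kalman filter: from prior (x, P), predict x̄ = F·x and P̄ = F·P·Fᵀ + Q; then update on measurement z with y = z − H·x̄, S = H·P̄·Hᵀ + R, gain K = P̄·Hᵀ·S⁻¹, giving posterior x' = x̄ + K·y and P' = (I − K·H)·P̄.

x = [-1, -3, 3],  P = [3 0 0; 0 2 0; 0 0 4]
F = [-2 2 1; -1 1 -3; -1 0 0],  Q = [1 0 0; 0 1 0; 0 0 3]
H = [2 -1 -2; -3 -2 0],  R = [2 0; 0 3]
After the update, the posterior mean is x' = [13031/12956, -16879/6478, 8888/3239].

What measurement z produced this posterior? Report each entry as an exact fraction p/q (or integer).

z = [-1, 2]

x̄ = F·x = [-1, -11, 1]
P̄ = F·P·Fᵀ + Q = [25 -2 6; -2 42 3; 6 3 6]
S = H·P̄·Hᵀ + R = [140 -16; -16 372]
K = P̄·Hᵀ·S⁻¹ = [859/3239 -2325/12956; -1287/3239 -1469/6478; -375/12956 -213/3239]
x' − x̄ = [25987/12956, 54379/6478, 5649/3239] = K·y
y = (KᵀK)⁻¹·Kᵀ·(x' − x̄) = [-8, -23]
z = y + H·x̄ = [-8, -23] + [7, 25] = [-1, 2]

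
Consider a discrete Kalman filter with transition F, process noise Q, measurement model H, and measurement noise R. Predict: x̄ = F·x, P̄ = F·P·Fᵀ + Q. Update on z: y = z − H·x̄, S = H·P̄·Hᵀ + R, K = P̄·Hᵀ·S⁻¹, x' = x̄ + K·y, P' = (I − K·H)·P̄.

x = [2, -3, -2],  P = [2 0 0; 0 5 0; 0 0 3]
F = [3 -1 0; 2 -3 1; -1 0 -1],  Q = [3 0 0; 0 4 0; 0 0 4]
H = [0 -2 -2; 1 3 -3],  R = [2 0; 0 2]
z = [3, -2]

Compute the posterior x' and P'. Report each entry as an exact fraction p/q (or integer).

x' = [57012/15817, -77480/47451, 10810/47451]
P' = [156055/15817 -25499/15817 25060/15817; -25499/15817 20986/47451 -9089/47451; 25060/15817 -9089/47451 20431/47451]

x̄ = F·x = [9, 11, 0]
P̄ = F·P·Fᵀ + Q = [26 27 -6; 27 60 -7; -6 -7 9]
y = z − H·x̄ = [25, -44]
S = H·P̄·Hᵀ + R = [222 -348; -348 973]
K = P̄·Hᵀ·S⁻¹ = [439/15817 2189/15817; -11897/47451 2288/15817; -11342/47451 -2230/15817]
x' = x̄ + K·y = [57012/15817, -77480/47451, 10810/47451]
P' = (I − K·H)·P̄ = [156055/15817 -25499/15817 25060/15817; -25499/15817 20986/47451 -9089/47451; 25060/15817 -9089/47451 20431/47451]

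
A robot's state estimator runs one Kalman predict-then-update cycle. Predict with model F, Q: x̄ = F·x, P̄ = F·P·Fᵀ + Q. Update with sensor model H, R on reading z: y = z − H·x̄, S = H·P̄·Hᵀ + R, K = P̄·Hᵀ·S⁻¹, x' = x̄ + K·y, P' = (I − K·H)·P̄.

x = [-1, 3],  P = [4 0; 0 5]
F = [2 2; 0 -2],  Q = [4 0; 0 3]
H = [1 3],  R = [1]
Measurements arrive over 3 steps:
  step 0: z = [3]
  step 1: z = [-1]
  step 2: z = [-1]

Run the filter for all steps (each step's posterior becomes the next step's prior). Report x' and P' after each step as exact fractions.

step 0: x' = [43/32, 65/128], P' = [295/8 -395/32; -395/32 543/128]
step 1: x' = [21935/7118, -19351/14236], P' = [25184/3559 -15899/7118; -15899/7118 2896/3559]
step 2: x' = [-110197/194076, -13657/129384], P' = [643481/97038 -136129/64692; -136129/64692 33473/43128]

step 0: x̄ = F·x = [4, -6]
step 0: P̄ = F·P·Fᵀ + Q = [40 -20; -20 23]
step 0: y = z − H·x̄ = [17]
step 0: S = H·P̄·Hᵀ + R = [128]
step 0: K = P̄·Hᵀ·S⁻¹ = [-5/32; 49/128]
step 0: x' = x̄ + K·y = [43/32, 65/128]
step 0: P' = (I − K·H)·P̄ = [295/8 -395/32; -395/32 543/128]
step 1: x̄ = F·x = [237/64, -65/64]
step 1: P̄ = F·P·Fᵀ + Q = [2231/32 1037/32; 1037/32 639/32]
step 1: y = z − H·x̄ = [-53/32]
step 1: S = H·P̄·Hᵀ + R = [3559/8]
step 1: K = P̄·Hᵀ·S⁻¹ = [2671/7118; 1477/7118]
step 1: x' = x̄ + K·y = [21935/7118, -19351/14236]
step 1: P' = (I − K·H)·P̄ = [25184/3559 -15899/7118; -15899/7118 2896/3559]
step 2: x̄ = F·x = [24519/7118, 19351/7118]
step 2: P̄ = F·P·Fᵀ + Q = [62960/3559 20214/3559; 20214/3559 22261/3559]
step 2: y = z − H·x̄ = [-44845/3559]
step 2: S = H·P̄·Hᵀ + R = [388152/3559]
step 2: K = P̄·Hᵀ·S⁻¹ = [61801/194076; 28999/129384]
step 2: x' = x̄ + K·y = [-110197/194076, -13657/129384]
step 2: P' = (I − K·H)·P̄ = [643481/97038 -136129/64692; -136129/64692 33473/43128]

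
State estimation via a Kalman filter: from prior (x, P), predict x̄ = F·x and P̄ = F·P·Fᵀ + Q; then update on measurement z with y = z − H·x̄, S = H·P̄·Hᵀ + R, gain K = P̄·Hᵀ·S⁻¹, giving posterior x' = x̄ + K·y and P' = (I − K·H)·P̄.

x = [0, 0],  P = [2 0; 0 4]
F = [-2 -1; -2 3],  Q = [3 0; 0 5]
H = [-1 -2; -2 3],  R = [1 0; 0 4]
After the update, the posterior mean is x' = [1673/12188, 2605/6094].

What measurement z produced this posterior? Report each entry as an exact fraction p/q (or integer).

x̄ = F·x = [0, 0]
P̄ = F·P·Fᵀ + Q = [15 -4; -4 49]
S = H·P̄·Hᵀ + R = [196 -268; -268 553]
K = P̄·Hᵀ·S⁻¹ = [-15127/36564 -2527/9141; -5221/18282 1297/9141]
x' − x̄ = [1673/12188, 2605/6094] = K·y
y = (KᵀK)⁻¹·Kᵀ·(x' − x̄) = [-1, 1]
z = y + H·x̄ = [-1, 1] + [0, 0] = [-1, 1]

z = [-1, 1]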